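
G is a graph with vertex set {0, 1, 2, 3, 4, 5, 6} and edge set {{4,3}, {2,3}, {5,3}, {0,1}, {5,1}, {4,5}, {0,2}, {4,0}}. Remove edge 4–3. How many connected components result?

2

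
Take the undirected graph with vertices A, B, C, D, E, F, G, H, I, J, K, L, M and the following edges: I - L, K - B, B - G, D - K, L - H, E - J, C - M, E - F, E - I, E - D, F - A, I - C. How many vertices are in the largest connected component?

Starting from A we can reach A, B, C, D, E, F, G, H, I, J, K, L, M. That is one component of size 13.
The largest has 13 vertices.

13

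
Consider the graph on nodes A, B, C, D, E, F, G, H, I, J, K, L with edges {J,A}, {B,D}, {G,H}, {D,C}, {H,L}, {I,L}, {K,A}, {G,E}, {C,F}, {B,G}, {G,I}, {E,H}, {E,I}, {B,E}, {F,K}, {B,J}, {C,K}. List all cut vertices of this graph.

Removing B increases the component count from 1 to 2, so B is a cut vertex.
By contrast removing D leaves 1 component; it is not a cut vertex. No other vertex is a cut vertex either.

B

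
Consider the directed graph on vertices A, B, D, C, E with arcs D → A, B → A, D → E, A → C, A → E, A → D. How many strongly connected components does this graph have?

4

{A, D} are all mutually reachable — one SCC of size 2.
{C} is an SCC by itself.
{B} is an SCC by itself.
{E} is an SCC by itself.
That gives 4 strongly connected components.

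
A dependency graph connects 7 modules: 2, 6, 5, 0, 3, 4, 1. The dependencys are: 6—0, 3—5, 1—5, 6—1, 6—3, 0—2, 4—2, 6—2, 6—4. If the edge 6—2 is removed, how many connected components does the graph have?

1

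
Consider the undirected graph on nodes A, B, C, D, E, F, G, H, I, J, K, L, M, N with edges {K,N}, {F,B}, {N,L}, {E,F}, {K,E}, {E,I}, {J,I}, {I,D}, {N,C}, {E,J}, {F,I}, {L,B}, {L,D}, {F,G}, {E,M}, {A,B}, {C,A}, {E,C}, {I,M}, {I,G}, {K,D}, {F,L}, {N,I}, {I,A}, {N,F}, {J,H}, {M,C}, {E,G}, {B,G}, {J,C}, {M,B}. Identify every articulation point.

J

Removing J increases the component count from 1 to 2, so J is a cut vertex.
By contrast removing D leaves 1 component; it is not a cut vertex. No other vertex is a cut vertex either.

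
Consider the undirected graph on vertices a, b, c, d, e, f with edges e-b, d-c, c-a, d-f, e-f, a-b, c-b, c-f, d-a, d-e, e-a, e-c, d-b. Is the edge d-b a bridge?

After removing d-b, the path d-e-b still connects them, so the edge is not a bridge.

No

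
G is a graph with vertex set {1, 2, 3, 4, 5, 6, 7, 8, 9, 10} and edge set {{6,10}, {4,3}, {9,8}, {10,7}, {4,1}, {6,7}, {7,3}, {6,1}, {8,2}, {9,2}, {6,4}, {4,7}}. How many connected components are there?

3

5 is isolated — a component by itself.
Starting from 2 we can reach 2, 8, 9. That is one component of size 3.
Starting from 1 we can reach 1, 3, 4, 6, 7, 10. That is one component of size 6.
Total: 3 components.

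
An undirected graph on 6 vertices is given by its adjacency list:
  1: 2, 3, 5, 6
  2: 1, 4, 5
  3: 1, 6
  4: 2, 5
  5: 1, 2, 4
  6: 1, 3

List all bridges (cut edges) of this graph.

The edges on the cycle 1-6-3-1 are not bridges since each lies on that cycle.
Every edge lies on some cycle, so there are no bridges.

none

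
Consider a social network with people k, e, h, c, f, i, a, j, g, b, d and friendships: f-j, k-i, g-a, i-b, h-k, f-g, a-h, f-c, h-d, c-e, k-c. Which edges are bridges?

b-i, c-e, d-h, f-j, i-k

The edges on the cycle f-g-a-h-k-c-f are not bridges since each lies on that cycle.
But removing b-i disconnects b from i; removing h-d disconnects h from d; removing e-c disconnects e from c; removing f-j disconnects f from j — these are bridges.
In total 5 edges are bridges.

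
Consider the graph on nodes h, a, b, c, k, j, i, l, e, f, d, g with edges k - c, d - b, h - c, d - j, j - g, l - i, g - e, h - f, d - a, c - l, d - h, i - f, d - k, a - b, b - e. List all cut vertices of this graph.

d

Removing d increases the component count from 1 to 2, so d is a cut vertex.
By contrast removing i leaves 1 component; it is not a cut vertex. No other vertex is a cut vertex either.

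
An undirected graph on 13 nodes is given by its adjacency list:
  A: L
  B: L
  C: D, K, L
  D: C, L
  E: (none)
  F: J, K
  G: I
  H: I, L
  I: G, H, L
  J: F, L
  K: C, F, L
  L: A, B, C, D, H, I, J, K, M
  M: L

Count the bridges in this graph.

4

The edges on the cycle L-C-D-L are not bridges since each lies on that cycle.
But removing L-M disconnects L from M; removing I-G disconnects I from G; removing L-A disconnects L from A; removing L-B disconnects L from B — these are bridges.
That makes 4 bridges.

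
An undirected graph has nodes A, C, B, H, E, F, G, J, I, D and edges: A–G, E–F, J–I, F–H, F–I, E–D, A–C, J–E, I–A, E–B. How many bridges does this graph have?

The edges on the cycle J-E-F-I-J are not bridges since each lies on that cycle.
But removing I–A disconnects I from A; removing E–B disconnects E from B; removing F–H disconnects F from H; removing E–D disconnects E from D — these are bridges.
In total 6 edges are bridges.

6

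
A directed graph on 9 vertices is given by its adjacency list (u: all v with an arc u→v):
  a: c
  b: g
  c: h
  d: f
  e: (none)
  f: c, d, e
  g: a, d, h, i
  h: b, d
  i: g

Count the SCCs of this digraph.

2

{a, b, c, d, f, g, h, i} are all mutually reachable — one SCC of size 8.
{e} is an SCC by itself.
That gives 2 strongly connected components.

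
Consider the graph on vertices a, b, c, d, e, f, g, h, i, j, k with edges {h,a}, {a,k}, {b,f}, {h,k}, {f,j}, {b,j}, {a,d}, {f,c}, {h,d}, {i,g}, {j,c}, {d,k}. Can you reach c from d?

The component containing d is {a, d, h, k}, and c is not in it.

No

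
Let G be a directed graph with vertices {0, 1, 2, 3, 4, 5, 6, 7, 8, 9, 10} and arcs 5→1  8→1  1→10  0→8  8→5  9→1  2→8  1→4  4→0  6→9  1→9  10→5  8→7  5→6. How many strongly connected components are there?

{0, 1, 4, 5, 6, 8, 9, 10} are all mutually reachable — one SCC of size 8.
{7} is an SCC by itself.
{3} is an SCC by itself.
{2} is an SCC by itself.
That gives 4 strongly connected components.

4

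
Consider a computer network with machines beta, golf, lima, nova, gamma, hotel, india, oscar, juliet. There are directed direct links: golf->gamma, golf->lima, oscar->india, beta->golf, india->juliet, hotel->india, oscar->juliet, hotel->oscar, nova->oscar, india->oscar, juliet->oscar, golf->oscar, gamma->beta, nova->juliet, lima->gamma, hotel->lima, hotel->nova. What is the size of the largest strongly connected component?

{beta, golf, lima, gamma} are all mutually reachable — one SCC of size 4.
{india, oscar, juliet} are all mutually reachable — one SCC of size 3.
{nova} is an SCC by itself.
{hotel} is an SCC by itself.
The largest has 4 vertices.

4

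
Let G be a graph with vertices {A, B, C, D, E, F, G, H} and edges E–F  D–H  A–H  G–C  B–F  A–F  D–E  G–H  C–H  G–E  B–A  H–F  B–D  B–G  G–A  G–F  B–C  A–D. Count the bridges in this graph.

0

The edges on the cycle B-G-A-H-D-B are not bridges since each lies on that cycle.
Every edge lies on some cycle, so there are no bridges.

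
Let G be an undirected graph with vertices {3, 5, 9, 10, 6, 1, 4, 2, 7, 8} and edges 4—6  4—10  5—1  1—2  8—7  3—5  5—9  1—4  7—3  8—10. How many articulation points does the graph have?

3

Removing 1 increases the component count from 1 to 2, so 1 is a cut vertex.
Removing 4 increases the component count from 1 to 2, so 4 is a cut vertex.
Removing 5 increases the component count from 1 to 2, so 5 is a cut vertex.
By contrast removing 9 leaves 1 component; it is not a cut vertex. No other vertex is a cut vertex either.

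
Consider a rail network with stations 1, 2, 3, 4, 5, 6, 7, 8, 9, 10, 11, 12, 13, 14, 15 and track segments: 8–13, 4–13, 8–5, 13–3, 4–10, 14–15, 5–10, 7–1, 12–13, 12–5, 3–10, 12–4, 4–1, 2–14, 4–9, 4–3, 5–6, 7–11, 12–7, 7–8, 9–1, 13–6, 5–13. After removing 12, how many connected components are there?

With 12 gone, the remaining components are: {2, 14, 15}; {1, 3, 4, 5, 6, 7, 8, 9, 10, 11, 13}.
That is 2 components.

2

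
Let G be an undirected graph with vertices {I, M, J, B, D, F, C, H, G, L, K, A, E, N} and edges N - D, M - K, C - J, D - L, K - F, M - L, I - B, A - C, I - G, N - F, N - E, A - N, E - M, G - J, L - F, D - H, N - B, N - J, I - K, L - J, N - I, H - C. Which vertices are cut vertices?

none

Removing D, for instance, still leaves 1 component. No single vertex removal increases the component count — the graph has no articulation points.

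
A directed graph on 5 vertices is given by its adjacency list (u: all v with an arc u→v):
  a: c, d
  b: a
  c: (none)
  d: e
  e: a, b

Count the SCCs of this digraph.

{a, b, d, e} are all mutually reachable — one SCC of size 4.
{c} is an SCC by itself.
That gives 2 strongly connected components.

2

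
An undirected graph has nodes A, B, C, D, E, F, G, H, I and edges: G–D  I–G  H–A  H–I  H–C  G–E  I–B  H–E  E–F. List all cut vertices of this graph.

Removing E increases the component count from 1 to 2, so E is a cut vertex.
Removing G increases the component count from 1 to 2, so G is a cut vertex.
Removing H increases the component count from 1 to 3, so H is a cut vertex.
Likewise I is a cut vertex.
By contrast removing F leaves 1 component; it is not a cut vertex. No other vertex is a cut vertex either.

E, G, H, I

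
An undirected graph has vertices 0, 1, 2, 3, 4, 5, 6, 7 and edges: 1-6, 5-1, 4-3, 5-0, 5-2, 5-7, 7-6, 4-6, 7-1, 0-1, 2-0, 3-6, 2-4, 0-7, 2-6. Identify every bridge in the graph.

none

The edges on the cycle 2-4-3-6-2 are not bridges since each lies on that cycle.
Every edge lies on some cycle, so there are no bridges.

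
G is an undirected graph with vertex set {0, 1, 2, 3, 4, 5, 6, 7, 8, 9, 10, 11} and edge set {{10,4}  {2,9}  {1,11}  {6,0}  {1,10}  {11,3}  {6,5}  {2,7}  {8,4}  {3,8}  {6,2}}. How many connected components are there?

Starting from 1 we can reach 1, 3, 4, 8, 10, 11. That is one component of size 6.
Starting from 0 we can reach 0, 2, 5, 6, 7, 9. That is one component of size 6.
Total: 2 components.

2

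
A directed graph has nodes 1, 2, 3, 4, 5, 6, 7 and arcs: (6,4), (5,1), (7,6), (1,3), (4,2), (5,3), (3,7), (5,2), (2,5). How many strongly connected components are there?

1

{1, 2, 3, 4, 5, 6, 7} are all mutually reachable — one SCC of size 7.
That gives 1 strongly connected component.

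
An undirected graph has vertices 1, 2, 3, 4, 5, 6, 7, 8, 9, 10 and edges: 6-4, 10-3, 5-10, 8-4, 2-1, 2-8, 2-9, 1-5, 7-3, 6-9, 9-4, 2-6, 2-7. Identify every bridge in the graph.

none

The edges on the cycle 2-1-5-10-3-7-2 are not bridges since each lies on that cycle.
Every edge lies on some cycle, so there are no bridges.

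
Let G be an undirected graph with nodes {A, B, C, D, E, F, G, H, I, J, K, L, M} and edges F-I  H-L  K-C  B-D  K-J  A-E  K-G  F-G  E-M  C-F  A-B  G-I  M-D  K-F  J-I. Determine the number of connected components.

3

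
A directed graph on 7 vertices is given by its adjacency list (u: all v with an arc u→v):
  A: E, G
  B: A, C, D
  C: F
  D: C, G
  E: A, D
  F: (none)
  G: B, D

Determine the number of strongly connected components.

{A, B, D, E, G} are all mutually reachable — one SCC of size 5.
{C} is an SCC by itself.
{F} is an SCC by itself.
That gives 3 strongly connected components.

3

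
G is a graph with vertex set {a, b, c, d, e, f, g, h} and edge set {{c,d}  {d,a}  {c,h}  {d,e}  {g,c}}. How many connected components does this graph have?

3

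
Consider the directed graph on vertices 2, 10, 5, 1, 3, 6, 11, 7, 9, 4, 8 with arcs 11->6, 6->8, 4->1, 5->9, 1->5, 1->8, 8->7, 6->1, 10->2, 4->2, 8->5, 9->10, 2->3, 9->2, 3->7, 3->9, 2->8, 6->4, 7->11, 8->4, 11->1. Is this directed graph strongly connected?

Yes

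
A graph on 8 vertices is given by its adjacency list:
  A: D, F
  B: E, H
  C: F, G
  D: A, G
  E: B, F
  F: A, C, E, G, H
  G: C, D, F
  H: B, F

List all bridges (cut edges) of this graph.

The edges on the cycle F-H-B-E-F are not bridges since each lies on that cycle.
Every edge lies on some cycle, so there are no bridges.

none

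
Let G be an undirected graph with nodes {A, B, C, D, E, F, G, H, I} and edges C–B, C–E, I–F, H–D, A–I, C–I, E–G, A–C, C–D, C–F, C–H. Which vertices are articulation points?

Removing C increases the component count from 1 to 4, so C is a cut vertex.
Removing E increases the component count from 1 to 2, so E is a cut vertex.
By contrast removing F leaves 1 component; it is not a cut vertex. No other vertex is a cut vertex either.

C, E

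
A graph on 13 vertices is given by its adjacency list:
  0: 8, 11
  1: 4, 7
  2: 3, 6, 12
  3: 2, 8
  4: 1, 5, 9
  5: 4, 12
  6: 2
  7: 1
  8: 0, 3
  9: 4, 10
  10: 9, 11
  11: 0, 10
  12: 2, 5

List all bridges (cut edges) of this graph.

The edges on the cycle 8-0-11-10-9-4-5-12-2-3-8 are not bridges since each lies on that cycle.
But removing 1-7 disconnects 1 from 7; removing 2-6 disconnects 2 from 6; removing 1-4 disconnects 1 from 4 — these are bridges.

1-4, 1-7, 2-6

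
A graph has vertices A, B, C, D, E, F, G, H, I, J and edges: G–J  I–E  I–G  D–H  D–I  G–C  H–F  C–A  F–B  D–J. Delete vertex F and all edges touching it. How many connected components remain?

2

With F gone, the remaining components are: {B}; {A, C, D, E, G, H, I, J}.
That is 2 components.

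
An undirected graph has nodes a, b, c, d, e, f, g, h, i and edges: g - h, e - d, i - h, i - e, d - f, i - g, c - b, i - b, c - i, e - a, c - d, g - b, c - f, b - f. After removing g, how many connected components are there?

1

With g gone, the remaining components are: {a, b, c, d, e, f, h, i}.
That is 1 component.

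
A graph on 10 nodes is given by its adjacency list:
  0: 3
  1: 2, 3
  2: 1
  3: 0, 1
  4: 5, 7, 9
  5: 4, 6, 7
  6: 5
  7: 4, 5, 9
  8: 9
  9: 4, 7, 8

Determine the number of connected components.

2

Starting from 0 we can reach 0, 1, 2, 3. That is one component of size 4.
Starting from 4 we can reach 4, 5, 6, 7, 8, 9. That is one component of size 6.
Total: 2 components.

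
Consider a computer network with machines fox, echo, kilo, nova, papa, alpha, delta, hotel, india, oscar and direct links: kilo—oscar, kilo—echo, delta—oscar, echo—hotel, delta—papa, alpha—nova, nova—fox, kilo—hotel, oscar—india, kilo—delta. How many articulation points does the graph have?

4

Removing kilo increases the component count from 2 to 3, so kilo is a cut vertex.
Removing nova increases the component count from 2 to 3, so nova is a cut vertex.
Removing delta increases the component count from 2 to 3, so delta is a cut vertex.
Likewise oscar is a cut vertex.
By contrast removing fox leaves 2 components; it is not a cut vertex. No other vertex is a cut vertex either.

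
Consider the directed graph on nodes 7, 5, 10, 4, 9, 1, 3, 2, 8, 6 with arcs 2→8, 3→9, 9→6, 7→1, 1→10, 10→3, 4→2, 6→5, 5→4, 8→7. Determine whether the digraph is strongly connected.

From 10 we can reach every vertex (1, 2, 3, 4, 5, 6, 7, 8, 9, 10), and every vertex can reach 10 (1, 2, 3, 4, 5, 6, 7, 8, 9, 10). So the whole graph is one strongly connected component.

Yes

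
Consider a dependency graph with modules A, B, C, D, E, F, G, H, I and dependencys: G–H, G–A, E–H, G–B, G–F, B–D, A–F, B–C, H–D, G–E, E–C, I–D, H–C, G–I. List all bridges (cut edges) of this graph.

none

The edges on the cycle G-A-F-G are not bridges since each lies on that cycle.
Every edge lies on some cycle, so there are no bridges.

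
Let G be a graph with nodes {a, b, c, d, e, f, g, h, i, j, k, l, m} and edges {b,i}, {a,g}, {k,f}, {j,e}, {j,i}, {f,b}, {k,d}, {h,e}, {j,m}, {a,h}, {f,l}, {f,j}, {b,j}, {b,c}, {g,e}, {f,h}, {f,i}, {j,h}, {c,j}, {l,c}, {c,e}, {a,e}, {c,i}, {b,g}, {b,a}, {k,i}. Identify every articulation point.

Removing j increases the component count from 1 to 2, so j is a cut vertex.
Removing k increases the component count from 1 to 2, so k is a cut vertex.
By contrast removing f leaves 1 component; it is not a cut vertex. No other vertex is a cut vertex either.

j, k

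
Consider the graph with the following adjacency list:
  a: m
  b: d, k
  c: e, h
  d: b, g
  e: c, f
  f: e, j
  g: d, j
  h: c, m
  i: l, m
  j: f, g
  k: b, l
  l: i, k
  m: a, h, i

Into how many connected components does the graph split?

1

Starting from a we can reach a, b, c, d, e, f, g, h, i, j, k, l, m. That is one component of size 13.
Total: 1 component.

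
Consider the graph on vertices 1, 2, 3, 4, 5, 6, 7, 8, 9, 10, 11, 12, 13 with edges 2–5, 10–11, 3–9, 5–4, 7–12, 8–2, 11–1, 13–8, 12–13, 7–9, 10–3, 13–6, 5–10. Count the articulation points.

4

Removing 5 increases the component count from 1 to 2, so 5 is a cut vertex.
Removing 10 increases the component count from 1 to 2, so 10 is a cut vertex.
Removing 11 increases the component count from 1 to 2, so 11 is a cut vertex.
Likewise 13 is a cut vertex.
By contrast removing 6 leaves 1 component; it is not a cut vertex. No other vertex is a cut vertex either.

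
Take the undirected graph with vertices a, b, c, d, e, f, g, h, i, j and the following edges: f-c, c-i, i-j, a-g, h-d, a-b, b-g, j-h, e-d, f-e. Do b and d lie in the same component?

No

The component containing b is {a, b, g}, and d is not in it.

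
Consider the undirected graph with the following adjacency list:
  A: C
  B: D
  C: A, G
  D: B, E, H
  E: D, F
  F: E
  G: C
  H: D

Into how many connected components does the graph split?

Starting from A we can reach A, C, G. That is one component of size 3.
Starting from B we can reach B, D, E, F, H. That is one component of size 5.
Total: 2 components.

2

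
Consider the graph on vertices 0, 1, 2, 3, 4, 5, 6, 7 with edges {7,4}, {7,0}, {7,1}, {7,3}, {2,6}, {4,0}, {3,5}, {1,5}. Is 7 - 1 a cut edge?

After removing 7 - 1, the path 7-3-5-1 still connects them, so the edge is not a bridge.

No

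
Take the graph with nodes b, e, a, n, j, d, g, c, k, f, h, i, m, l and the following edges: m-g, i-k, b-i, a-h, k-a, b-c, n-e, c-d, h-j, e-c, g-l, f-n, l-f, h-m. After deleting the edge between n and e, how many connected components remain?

n and e are still connected via n-f-l-g-m-h-a-k-i-b-c-e, so the component count stays at 1.

1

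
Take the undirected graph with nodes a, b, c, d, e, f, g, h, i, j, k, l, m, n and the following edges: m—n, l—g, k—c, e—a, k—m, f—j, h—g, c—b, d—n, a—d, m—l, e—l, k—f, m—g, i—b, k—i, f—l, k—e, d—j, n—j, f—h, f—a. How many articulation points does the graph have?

1

Removing k increases the component count from 1 to 2, so k is a cut vertex.
By contrast removing d leaves 1 component; it is not a cut vertex. No other vertex is a cut vertex either.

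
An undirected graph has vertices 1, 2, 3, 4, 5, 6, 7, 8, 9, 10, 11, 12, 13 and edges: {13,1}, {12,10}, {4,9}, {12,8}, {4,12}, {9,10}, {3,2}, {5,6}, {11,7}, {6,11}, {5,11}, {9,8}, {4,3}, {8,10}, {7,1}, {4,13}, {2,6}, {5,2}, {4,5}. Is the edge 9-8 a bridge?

After removing 9-8, the path 9-10-8 still connects them, so the edge is not a bridge.

No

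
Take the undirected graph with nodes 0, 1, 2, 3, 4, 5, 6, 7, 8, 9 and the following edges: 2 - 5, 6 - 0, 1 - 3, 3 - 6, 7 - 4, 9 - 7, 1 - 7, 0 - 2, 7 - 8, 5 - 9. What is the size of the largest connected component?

Starting from 0 we can reach 0, 1, 2, 3, 4, 5, 6, 7, 8, 9. That is one component of size 10.
The largest has 10 vertices.

10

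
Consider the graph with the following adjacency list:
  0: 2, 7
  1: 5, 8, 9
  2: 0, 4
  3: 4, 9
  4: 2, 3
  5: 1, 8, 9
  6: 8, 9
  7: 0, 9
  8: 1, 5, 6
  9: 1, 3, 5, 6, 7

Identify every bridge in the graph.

none

The edges on the cycle 9-3-4-2-0-7-9 are not bridges since each lies on that cycle.
Every edge lies on some cycle, so there are no bridges.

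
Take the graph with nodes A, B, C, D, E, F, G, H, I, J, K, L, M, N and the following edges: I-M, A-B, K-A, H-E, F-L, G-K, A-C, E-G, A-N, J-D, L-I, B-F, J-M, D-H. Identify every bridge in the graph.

A-C, A-N

The edges on the cycle J-D-H-E-G-K-A-B-F-L-I-M-J are not bridges since each lies on that cycle.
But removing N-A disconnects N from A; removing C-A disconnects C from A — these are bridges.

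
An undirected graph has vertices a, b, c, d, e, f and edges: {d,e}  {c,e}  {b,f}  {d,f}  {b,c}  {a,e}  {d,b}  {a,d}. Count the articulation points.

Removing e, for instance, still leaves 1 component. No single vertex removal increases the component count — the graph has no articulation points.

0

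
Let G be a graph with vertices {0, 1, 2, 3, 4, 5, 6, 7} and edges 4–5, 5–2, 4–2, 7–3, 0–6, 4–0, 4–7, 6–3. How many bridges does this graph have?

0

The edges on the cycle 4-5-2-4 are not bridges since each lies on that cycle.
Every edge lies on some cycle, so there are no bridges.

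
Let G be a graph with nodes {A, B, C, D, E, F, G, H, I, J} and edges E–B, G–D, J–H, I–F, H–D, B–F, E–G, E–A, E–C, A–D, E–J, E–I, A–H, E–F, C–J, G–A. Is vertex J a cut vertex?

No

Deleting J leaves 1 component (was 1) (its neighbors C, E, H remain connected to each other), so J is not a cut vertex.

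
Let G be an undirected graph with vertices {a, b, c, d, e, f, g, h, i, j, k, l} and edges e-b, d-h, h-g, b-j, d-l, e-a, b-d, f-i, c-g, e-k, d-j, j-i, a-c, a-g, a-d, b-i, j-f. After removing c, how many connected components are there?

With c gone, the remaining components are: {a, b, d, e, f, g, h, i, j, k, l}.
That is 1 component.

1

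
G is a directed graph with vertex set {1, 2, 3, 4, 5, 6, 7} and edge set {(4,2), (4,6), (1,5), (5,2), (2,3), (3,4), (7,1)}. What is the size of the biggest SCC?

{2, 3, 4} are all mutually reachable — one SCC of size 3.
{6} is an SCC by itself.
{5} is an SCC by itself.
{1} is an SCC by itself.
{7} is an SCC by itself.
The largest has 3 vertices.

3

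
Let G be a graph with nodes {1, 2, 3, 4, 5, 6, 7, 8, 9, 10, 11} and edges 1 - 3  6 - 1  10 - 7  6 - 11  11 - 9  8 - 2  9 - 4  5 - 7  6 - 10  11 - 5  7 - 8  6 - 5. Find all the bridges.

The edges on the cycle 6-11-5-6 are not bridges since each lies on that cycle.
But removing 6 - 1 disconnects 6 from 1; removing 2 - 8 disconnects 2 from 8; removing 3 - 1 disconnects 3 from 1; removing 11 - 9 disconnects 11 from 9 — these are bridges.
In total 6 edges are bridges.

1-3, 1-6, 11-9, 2-8, 4-9, 7-8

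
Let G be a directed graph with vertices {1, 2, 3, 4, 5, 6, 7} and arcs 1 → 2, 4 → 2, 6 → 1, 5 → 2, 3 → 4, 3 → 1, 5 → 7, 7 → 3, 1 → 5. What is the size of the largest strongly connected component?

4

{1, 3, 5, 7} are all mutually reachable — one SCC of size 4.
{2} is an SCC by itself.
{4} is an SCC by itself.
{6} is an SCC by itself.
The largest has 4 vertices.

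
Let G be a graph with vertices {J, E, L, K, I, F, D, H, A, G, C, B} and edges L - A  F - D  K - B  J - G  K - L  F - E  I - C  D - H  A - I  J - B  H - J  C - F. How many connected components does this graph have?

Starting from A we can reach A, B, C, D, E, F, G, H, I, J, K, L. That is one component of size 12.
Total: 1 component.

1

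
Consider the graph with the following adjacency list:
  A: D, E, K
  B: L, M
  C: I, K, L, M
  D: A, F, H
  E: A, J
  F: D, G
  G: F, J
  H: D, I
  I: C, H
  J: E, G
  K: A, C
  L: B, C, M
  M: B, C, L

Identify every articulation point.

Removing C increases the component count from 1 to 2, so C is a cut vertex.
By contrast removing A leaves 1 component; it is not a cut vertex. No other vertex is a cut vertex either.

C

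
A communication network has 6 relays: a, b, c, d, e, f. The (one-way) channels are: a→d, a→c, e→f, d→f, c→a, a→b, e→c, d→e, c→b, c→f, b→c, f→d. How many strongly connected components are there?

1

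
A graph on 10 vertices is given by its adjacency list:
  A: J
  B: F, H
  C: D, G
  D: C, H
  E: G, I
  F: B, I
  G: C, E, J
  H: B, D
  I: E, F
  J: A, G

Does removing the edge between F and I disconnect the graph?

No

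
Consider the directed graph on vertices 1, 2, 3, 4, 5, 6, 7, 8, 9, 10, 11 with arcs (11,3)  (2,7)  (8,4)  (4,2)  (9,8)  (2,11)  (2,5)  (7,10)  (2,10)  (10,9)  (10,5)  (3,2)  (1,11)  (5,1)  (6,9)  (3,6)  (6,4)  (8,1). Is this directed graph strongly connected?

Yes

From 9 we can reach every vertex (1, 2, 3, 4, 5, 6, 7, 8, 9, 10, 11), and every vertex can reach 9 (1, 2, 3, 4, 5, 6, 7, 8, 9, 10, 11). So the whole graph is one strongly connected component.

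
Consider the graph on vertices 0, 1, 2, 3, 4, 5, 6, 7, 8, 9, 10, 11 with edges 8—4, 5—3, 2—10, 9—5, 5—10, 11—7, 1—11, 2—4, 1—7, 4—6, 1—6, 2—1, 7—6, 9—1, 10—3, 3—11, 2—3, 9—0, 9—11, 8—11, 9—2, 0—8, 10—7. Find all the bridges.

none

The edges on the cycle 2-1-11-7-10-2 are not bridges since each lies on that cycle.
Every edge lies on some cycle, so there are no bridges.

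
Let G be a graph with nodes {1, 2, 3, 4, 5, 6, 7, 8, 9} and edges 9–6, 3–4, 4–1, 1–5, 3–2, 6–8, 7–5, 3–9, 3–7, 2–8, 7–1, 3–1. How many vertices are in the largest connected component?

Starting from 1 we can reach 1, 2, 3, 4, 5, 6, 7, 8, 9. That is one component of size 9.
The largest has 9 vertices.

9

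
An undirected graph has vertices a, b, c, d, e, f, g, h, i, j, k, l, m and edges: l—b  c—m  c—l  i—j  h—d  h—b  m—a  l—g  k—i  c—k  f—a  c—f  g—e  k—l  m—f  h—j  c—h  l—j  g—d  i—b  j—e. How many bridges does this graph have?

0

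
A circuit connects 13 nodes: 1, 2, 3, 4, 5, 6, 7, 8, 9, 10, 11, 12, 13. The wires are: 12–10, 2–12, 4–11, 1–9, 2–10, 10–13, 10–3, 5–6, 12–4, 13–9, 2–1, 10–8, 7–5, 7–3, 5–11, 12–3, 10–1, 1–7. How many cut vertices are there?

Removing 5 increases the component count from 1 to 2, so 5 is a cut vertex.
Removing 10 increases the component count from 1 to 2, so 10 is a cut vertex.
By contrast removing 11 leaves 1 component; it is not a cut vertex. No other vertex is a cut vertex either.

2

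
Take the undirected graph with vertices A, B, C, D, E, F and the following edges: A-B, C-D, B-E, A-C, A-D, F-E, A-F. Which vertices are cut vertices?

Removing A increases the component count from 1 to 2, so A is a cut vertex.
By contrast removing D leaves 1 component; it is not a cut vertex. No other vertex is a cut vertex either.

A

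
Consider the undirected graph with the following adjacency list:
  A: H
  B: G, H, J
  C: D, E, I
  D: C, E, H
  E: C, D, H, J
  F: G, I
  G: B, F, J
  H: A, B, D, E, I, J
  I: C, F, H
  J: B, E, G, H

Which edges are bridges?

The edges on the cycle J-G-F-I-H-J are not bridges since each lies on that cycle.
But removing A-H disconnects A from H — this is a bridge.

A-H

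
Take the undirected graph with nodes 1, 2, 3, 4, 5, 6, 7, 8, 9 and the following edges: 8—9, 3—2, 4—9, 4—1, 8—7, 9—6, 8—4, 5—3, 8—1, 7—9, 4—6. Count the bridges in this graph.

2

The edges on the cycle 8-7-9-8 are not bridges since each lies on that cycle.
But removing 5—3 disconnects 5 from 3; removing 2—3 disconnects 2 from 3 — these are bridges.
That makes 2 bridges.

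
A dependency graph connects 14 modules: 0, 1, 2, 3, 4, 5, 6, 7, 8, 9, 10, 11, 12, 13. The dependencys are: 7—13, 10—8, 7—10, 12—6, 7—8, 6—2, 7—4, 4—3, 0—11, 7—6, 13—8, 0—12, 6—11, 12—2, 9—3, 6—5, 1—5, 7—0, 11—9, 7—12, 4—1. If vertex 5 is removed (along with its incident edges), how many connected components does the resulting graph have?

With 5 gone, the remaining components are: {0, 1, 2, 3, 4, 6, 7, 8, 9, 10, 11, 12, 13}.
That is 1 component.

1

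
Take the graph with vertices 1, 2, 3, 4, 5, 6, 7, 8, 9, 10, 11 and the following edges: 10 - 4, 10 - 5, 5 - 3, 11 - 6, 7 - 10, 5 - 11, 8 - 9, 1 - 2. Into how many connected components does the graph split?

3

Starting from 1 we can reach 1, 2. That is one component of size 2.
Starting from 8 we can reach 8, 9. That is one component of size 2.
Starting from 3 we can reach 3, 4, 5, 6, 7, 10, 11. That is one component of size 7.
Total: 3 components.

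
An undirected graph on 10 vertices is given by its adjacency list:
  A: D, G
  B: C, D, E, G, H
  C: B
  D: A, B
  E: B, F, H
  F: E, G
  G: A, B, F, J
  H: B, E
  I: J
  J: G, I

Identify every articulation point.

B, G, J

Removing B increases the component count from 1 to 2, so B is a cut vertex.
Removing G increases the component count from 1 to 2, so G is a cut vertex.
Removing J increases the component count from 1 to 2, so J is a cut vertex.
By contrast removing F leaves 1 component; it is not a cut vertex. No other vertex is a cut vertex either.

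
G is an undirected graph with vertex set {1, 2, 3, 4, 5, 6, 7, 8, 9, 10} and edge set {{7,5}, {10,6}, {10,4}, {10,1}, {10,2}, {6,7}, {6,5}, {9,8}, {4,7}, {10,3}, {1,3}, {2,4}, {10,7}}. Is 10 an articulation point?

Deleting 10 raises the number of components from 2 to 3, so 10 is a cut vertex.

Yes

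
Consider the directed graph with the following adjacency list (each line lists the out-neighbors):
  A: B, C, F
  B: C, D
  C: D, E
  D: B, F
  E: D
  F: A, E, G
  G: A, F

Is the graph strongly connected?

From A we can reach every vertex (A, B, C, D, E, F, G), and every vertex can reach A (A, B, C, D, E, F, G). So the whole graph is one strongly connected component.

Yes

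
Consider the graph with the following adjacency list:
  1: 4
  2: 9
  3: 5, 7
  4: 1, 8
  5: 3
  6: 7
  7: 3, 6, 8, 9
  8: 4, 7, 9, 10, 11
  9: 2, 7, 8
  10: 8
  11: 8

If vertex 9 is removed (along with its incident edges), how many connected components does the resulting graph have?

2

With 9 gone, the remaining components are: {2}; {1, 3, 4, 5, 6, 7, 8, 10, 11}.
That is 2 components.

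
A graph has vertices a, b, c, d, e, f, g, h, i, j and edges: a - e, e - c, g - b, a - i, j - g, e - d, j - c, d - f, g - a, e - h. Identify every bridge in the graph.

a-i, b-g, d-e, d-f, e-h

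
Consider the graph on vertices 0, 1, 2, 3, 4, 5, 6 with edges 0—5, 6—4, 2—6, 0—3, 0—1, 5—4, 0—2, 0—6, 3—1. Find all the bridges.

none

The edges on the cycle 0-3-1-0 are not bridges since each lies on that cycle.
Every edge lies on some cycle, so there are no bridges.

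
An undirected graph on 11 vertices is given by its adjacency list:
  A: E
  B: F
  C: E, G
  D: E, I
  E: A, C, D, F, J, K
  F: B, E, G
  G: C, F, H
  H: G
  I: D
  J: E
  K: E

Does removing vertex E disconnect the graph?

Yes

Deleting E raises the number of components from 1 to 5, so E is a cut vertex.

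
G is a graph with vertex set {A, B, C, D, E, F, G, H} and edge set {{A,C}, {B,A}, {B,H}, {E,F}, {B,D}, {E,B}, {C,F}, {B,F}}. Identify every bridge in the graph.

B-D, B-H

The edges on the cycle E-B-A-C-F-E are not bridges since each lies on that cycle.
But removing H—B disconnects H from B; removing D—B disconnects D from B — these are bridges.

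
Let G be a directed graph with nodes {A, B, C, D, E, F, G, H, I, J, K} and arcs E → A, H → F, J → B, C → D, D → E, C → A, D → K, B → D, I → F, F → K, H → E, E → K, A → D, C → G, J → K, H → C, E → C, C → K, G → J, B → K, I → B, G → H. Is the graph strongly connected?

There is no directed path from E to I, so the graph is not strongly connected.

No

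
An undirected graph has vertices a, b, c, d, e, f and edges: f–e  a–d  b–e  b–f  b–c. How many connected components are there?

Starting from a we can reach a, d. That is one component of size 2.
Starting from b we can reach b, c, e, f. That is one component of size 4.
Total: 2 components.

2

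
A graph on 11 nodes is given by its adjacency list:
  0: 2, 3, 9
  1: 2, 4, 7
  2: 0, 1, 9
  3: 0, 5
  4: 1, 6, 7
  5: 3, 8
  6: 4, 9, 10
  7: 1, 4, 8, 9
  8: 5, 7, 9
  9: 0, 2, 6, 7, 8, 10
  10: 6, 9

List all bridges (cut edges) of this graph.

none

The edges on the cycle 4-7-1-4 are not bridges since each lies on that cycle.
Every edge lies on some cycle, so there are no bridges.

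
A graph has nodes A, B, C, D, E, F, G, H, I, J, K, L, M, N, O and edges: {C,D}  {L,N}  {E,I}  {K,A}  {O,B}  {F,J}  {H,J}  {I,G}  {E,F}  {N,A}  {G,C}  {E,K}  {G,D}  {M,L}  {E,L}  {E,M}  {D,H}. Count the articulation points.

Removing E increases the component count from 2 to 3, so E is a cut vertex.
By contrast removing L leaves 2 components; it is not a cut vertex. No other vertex is a cut vertex either.

1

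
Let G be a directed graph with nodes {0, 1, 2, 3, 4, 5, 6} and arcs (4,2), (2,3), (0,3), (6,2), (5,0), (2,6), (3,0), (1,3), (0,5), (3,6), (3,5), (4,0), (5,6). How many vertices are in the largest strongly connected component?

5

{0, 2, 3, 5, 6} are all mutually reachable — one SCC of size 5.
{1} is an SCC by itself.
{4} is an SCC by itself.
The largest has 5 vertices.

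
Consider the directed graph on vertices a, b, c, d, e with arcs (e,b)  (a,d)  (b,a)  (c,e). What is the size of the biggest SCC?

{c} is an SCC by itself.
{a} is an SCC by itself.
{e} is an SCC by itself.
{b} is an SCC by itself.
{d} is an SCC by itself.
The largest has 1 vertex.

1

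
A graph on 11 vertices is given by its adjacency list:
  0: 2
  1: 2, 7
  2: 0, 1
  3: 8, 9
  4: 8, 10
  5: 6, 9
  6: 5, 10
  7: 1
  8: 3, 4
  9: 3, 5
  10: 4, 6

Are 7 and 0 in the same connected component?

Yes

From 7 we can reach 0, 1, 2, 7, which includes 0.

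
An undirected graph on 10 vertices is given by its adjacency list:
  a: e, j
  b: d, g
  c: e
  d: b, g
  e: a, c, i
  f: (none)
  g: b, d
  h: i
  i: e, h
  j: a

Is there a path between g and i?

No

The component containing g is {b, d, g}, and i is not in it.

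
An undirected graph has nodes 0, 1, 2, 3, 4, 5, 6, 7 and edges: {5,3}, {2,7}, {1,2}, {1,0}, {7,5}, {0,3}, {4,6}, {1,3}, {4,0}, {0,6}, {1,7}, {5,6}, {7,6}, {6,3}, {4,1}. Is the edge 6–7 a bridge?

After removing 6–7, the path 6-5-7 still connects them, so the edge is not a bridge.

No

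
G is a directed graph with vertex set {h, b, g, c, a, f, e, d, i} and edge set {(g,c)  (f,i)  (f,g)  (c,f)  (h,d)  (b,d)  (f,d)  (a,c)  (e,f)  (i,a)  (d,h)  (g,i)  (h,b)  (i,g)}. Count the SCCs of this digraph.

3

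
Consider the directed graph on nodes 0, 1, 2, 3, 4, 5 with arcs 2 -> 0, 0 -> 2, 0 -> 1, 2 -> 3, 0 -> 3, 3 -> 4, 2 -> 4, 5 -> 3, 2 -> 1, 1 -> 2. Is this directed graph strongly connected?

There is no directed path from 4 to 0, so the graph is not strongly connected.

No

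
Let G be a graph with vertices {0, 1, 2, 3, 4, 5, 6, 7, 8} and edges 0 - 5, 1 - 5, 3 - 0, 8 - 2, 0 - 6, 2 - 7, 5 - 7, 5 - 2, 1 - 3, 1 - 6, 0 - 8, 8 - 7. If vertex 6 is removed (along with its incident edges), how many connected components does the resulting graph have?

2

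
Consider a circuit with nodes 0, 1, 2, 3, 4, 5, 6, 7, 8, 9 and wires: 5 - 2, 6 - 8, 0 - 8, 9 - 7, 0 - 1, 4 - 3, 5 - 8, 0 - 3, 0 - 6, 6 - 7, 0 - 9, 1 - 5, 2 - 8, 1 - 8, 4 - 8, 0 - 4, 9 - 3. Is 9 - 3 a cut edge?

After removing 9 - 3, the path 9-0-3 still connects them, so the edge is not a bridge.

No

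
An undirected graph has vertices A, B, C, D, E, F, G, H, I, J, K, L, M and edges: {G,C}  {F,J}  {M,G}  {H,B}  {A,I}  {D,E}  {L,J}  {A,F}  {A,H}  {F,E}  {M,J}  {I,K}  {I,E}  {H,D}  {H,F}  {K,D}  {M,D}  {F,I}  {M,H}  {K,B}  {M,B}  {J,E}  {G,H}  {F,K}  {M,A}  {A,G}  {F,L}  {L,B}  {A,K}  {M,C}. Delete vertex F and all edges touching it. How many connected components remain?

With F gone, the remaining components are: {A, B, C, D, E, G, H, I, J, K, L, M}.
That is 1 component.

1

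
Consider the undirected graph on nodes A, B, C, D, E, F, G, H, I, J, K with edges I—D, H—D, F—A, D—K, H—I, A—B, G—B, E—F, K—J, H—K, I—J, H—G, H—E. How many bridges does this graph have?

0

The edges on the cycle H-I-J-K-H are not bridges since each lies on that cycle.
Every edge lies on some cycle, so there are no bridges.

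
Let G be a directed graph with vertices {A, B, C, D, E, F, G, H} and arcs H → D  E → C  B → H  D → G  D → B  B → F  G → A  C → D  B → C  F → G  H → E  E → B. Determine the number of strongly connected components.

{B, C, D, E, H} are all mutually reachable — one SCC of size 5.
{F} is an SCC by itself.
{G} is an SCC by itself.
{A} is an SCC by itself.
That gives 4 strongly connected components.

4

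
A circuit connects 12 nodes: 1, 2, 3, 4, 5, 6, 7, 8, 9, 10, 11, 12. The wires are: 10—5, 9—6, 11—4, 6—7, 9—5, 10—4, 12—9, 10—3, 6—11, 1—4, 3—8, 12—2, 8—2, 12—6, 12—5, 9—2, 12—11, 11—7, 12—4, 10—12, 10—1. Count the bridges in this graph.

0

The edges on the cycle 12-9-6-11-4-12 are not bridges since each lies on that cycle.
Every edge lies on some cycle, so there are no bridges.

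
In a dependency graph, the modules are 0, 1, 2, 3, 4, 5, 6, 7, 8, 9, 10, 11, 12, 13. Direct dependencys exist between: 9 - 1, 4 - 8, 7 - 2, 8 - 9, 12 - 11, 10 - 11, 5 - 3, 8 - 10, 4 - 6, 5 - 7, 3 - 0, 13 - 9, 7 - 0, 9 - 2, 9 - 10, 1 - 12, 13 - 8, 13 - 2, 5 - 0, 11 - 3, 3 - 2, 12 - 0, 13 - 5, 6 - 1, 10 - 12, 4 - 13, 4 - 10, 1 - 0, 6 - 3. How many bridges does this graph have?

The edges on the cycle 13-5-7-2-13 are not bridges since each lies on that cycle.
Every edge lies on some cycle, so there are no bridges.

0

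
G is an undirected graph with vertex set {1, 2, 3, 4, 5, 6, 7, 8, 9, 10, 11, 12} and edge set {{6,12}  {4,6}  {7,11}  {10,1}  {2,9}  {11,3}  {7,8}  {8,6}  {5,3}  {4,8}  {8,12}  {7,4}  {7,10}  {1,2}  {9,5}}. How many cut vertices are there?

Removing 7 increases the component count from 1 to 2, so 7 is a cut vertex.
By contrast removing 9 leaves 1 component; it is not a cut vertex. No other vertex is a cut vertex either.

1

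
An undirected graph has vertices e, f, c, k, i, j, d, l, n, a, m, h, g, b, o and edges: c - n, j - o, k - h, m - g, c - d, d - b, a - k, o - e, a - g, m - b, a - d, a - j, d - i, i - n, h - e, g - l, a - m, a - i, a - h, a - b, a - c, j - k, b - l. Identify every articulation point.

a

Removing a increases the component count from 2 to 3, so a is a cut vertex.
By contrast removing h leaves 2 components; it is not a cut vertex. No other vertex is a cut vertex either.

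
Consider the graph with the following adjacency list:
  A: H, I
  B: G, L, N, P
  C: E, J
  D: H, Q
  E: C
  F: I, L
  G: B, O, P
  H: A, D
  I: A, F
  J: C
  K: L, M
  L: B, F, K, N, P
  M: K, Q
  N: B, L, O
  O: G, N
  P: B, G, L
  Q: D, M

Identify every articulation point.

C, L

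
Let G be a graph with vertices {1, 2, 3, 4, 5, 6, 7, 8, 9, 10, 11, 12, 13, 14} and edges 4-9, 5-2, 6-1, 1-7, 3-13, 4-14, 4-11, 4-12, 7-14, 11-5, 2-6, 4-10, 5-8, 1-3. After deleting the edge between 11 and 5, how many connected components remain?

1

11 and 5 are still connected via 11-4-14-7-1-6-2-5, so the component count stays at 1.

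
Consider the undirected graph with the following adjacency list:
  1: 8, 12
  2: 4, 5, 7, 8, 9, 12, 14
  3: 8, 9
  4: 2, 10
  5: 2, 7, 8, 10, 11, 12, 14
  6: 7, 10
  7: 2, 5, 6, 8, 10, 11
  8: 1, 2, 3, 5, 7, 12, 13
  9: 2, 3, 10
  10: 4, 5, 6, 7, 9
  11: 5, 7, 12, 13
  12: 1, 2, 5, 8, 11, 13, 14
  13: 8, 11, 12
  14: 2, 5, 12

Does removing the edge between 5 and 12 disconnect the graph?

After removing 5-12, the path 5-8-12 still connects them, so the edge is not a bridge.

No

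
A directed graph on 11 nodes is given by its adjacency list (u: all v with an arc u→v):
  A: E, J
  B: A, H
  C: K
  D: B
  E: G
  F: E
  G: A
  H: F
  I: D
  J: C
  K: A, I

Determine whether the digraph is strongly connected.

From A we can reach every vertex (A, B, C, D, E, F, G, H, I, J, K), and every vertex can reach A (A, B, C, D, E, F, G, H, I, J, K). So the whole graph is one strongly connected component.

Yes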